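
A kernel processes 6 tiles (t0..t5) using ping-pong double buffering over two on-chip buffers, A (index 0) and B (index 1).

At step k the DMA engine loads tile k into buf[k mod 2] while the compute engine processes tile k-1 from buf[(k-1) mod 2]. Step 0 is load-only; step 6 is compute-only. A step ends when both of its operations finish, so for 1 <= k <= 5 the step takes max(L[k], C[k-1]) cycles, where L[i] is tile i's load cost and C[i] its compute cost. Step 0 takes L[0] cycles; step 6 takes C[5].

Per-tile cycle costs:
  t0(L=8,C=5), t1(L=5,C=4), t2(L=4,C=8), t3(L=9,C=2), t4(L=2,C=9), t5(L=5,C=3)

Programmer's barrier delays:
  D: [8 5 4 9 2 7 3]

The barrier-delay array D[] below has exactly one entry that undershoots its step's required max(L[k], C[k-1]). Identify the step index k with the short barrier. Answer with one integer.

[0] required=L[0]=8=8 vs D=8 ok
[1] required=max(L[1]=5,C[0]=5)=5 vs D=5 ok
[2] required=max(L[2]=4,C[1]=4)=4 vs D=4 ok
[3] required=max(L[3]=9,C[2]=8)=9 vs D=9 ok
[4] required=max(L[4]=2,C[3]=2)=2 vs D=2 ok
[5] required=max(L[5]=5,C[4]=9)=9 vs D=7 SHORT
[6] required=C[5]=3=3 vs D=3 ok

hazard at step 5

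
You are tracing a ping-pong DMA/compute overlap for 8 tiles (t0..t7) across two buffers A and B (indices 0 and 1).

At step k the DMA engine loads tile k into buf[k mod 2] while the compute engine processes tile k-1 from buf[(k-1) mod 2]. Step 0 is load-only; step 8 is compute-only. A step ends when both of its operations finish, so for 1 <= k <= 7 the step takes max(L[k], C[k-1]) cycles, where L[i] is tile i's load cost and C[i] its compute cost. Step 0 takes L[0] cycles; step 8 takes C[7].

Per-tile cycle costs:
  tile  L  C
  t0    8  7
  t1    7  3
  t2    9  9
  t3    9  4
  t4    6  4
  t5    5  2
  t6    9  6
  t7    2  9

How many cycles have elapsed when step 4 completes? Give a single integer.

[0] DMA t0→A (8c) ∥ CU idle ⇒ 8c, clock 8
[1] DMA t1→B (7c) ∥ CU A:t0 (7c) ⇒ 7c, clock 15
[2] DMA t2→A (9c) ∥ CU B:t1 (3c) ⇒ 9c, clock 24
[3] DMA t3→B (9c) ∥ CU A:t2 (9c) ⇒ 9c, clock 33
[4] DMA t4→A (6c) ∥ CU B:t3 (4c) ⇒ 6c, clock 39
[5] DMA t5→B (5c) ∥ CU A:t4 (4c) ⇒ 5c, clock 44
[6] DMA t6→A (9c) ∥ CU B:t5 (2c) ⇒ 9c, clock 53
[7] DMA t7→B (2c) ∥ CU A:t6 (6c) ⇒ 6c, clock 59
[8] DMA idle ∥ CU B:t7 (9c) ⇒ 9c, clock 68

end_cycle[4] = 39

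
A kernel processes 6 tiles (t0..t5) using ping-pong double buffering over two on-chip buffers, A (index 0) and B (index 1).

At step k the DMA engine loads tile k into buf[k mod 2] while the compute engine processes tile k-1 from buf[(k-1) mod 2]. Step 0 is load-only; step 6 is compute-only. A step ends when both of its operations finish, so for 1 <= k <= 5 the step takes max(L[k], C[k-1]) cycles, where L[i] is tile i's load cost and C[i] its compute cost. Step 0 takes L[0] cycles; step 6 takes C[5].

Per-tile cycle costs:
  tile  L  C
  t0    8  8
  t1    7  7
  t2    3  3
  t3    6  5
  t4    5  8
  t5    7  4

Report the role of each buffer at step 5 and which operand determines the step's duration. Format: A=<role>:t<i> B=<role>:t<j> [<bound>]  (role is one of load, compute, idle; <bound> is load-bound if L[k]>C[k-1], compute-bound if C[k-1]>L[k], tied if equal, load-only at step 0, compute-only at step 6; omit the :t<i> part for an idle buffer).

step 5: A=compute:t4 B=load:t5 [compute-bound]

  0. 8=8c; end=8; A:t0 B:-
  1. max(7,8)=8c; end=16; A:t0 B:t1
  2. max(3,7)=7c; end=23; A:t2 B:t1
  3. max(6,3)=6c; end=29; A:t2 B:t3
  4. max(5,5)=5c; end=34; A:t4 B:t3
  5. max(7,8)=8c; end=42; A:t4 B:t5
  6. 4=4c; end=46; A:t4 B:t5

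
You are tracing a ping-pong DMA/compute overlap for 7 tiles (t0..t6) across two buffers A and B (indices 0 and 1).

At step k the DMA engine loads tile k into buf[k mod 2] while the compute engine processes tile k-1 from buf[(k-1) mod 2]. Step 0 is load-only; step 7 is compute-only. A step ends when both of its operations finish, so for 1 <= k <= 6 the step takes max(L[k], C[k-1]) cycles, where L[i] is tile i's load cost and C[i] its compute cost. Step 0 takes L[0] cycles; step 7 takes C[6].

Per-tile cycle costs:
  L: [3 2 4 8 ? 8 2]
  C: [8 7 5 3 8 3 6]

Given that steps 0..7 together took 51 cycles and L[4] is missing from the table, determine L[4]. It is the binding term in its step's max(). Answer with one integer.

step 0 | dur = L[0]=3 = 3
step 1 | dur = max(L[1]=2, C[0]=8) = 8
step 2 | dur = max(L[2]=4, C[1]=7) = 7
step 3 | dur = max(L[3]=8, C[2]=5) = 8
step 4 | dur = max(L[4]=?, C[3]=3) = L[4]  (unknown; binding)
step 5 | dur = max(L[5]=8, C[4]=8) = 8
step 6 | dur = max(L[6]=2, C[5]=3) = 3
step 7 | dur = C[6]=6 = 6
sum of known step durations = 43
dur[4] = total - known = 51 - 43 = 8
L[4] is the binding max in step 4, so L[4] = dur[4] = 8

L[4] = 8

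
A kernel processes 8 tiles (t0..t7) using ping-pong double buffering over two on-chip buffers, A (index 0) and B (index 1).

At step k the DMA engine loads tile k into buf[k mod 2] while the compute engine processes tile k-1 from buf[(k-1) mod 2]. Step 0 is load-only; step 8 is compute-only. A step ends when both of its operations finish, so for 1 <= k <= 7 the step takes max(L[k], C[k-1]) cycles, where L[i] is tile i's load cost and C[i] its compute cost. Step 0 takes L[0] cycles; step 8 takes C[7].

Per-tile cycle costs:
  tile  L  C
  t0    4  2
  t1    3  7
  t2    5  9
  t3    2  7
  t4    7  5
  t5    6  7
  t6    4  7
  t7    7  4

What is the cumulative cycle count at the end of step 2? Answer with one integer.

step 0: L[0]=4 → dur=4, Σ=4 | A=load:t0 B=idle [load-only]
step 1: L[1]=3 C[0]=2 → dur=3, Σ=7 | A=compute:t0 B=load:t1 [load-bound]
step 2: L[2]=5 C[1]=7 → dur=7, Σ=14 | A=load:t2 B=compute:t1 [compute-bound]
step 3: L[3]=2 C[2]=9 → dur=9, Σ=23 | A=compute:t2 B=load:t3 [compute-bound]
step 4: L[4]=7 C[3]=7 → dur=7, Σ=30 | A=load:t4 B=compute:t3 [tied]
step 5: L[5]=6 C[4]=5 → dur=6, Σ=36 | A=compute:t4 B=load:t5 [load-bound]
step 6: L[6]=4 C[5]=7 → dur=7, Σ=43 | A=load:t6 B=compute:t5 [compute-bound]
step 7: L[7]=7 C[6]=7 → dur=7, Σ=50 | A=compute:t6 B=load:t7 [tied]
step 8: C[7]=4 → dur=4, Σ=54 | A=idle B=compute:t7 [compute-only]

end_cycle[2] = 14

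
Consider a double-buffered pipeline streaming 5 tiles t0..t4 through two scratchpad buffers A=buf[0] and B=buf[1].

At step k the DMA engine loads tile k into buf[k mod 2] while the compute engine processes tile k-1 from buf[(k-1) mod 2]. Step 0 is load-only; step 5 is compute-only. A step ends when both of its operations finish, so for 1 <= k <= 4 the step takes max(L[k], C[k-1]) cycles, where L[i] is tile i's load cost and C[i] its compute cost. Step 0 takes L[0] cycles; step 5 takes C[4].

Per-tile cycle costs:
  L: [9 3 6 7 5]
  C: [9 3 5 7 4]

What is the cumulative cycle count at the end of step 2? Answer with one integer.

[0] DMA t0→A (9c) ∥ CU idle ⇒ 9c, clock 9
[1] DMA t1→B (3c) ∥ CU A:t0 (9c) ⇒ 9c, clock 18
[2] DMA t2→A (6c) ∥ CU B:t1 (3c) ⇒ 6c, clock 24
[3] DMA t3→B (7c) ∥ CU A:t2 (5c) ⇒ 7c, clock 31
[4] DMA t4→A (5c) ∥ CU B:t3 (7c) ⇒ 7c, clock 38
[5] DMA idle ∥ CU A:t4 (4c) ⇒ 4c, clock 42

end_cycle[2] = 24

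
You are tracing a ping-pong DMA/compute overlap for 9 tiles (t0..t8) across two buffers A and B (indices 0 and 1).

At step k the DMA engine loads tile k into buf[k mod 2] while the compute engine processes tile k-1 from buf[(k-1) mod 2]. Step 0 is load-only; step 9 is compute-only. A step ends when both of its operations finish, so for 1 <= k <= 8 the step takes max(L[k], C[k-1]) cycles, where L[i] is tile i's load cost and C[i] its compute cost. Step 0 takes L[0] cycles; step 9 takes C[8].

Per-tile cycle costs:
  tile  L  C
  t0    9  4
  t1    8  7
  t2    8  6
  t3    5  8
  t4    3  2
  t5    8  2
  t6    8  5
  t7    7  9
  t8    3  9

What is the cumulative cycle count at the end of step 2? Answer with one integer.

end_cycle[2] = 25

k=0 load=t0/9c comp=- wait=9 total=9
k=1 load=t1/8c comp=t0/4c wait=8 total=17
k=2 load=t2/8c comp=t1/7c wait=8 total=25
k=3 load=t3/5c comp=t2/6c wait=6 total=31
k=4 load=t4/3c comp=t3/8c wait=8 total=39
k=5 load=t5/8c comp=t4/2c wait=8 total=47
k=6 load=t6/8c comp=t5/2c wait=8 total=55
k=7 load=t7/7c comp=t6/5c wait=7 total=62
k=8 load=t8/3c comp=t7/9c wait=9 total=71
k=9 load=- comp=t8/9c wait=9 total=80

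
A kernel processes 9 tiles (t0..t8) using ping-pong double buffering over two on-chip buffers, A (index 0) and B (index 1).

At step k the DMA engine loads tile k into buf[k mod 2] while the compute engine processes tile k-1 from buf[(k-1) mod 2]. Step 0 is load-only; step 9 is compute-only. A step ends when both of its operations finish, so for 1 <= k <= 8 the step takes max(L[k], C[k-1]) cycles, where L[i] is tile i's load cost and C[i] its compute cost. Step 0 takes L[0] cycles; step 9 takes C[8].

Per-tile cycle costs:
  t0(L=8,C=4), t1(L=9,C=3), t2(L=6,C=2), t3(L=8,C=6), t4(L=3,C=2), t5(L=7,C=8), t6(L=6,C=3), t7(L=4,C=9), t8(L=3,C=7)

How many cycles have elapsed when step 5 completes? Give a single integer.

end_cycle[5] = 44

step 0: L[0]=8 → dur=8, Σ=8 | A=load:t0 B=idle [load-only]
step 1: L[1]=9 C[0]=4 → dur=9, Σ=17 | A=compute:t0 B=load:t1 [load-bound]
step 2: L[2]=6 C[1]=3 → dur=6, Σ=23 | A=load:t2 B=compute:t1 [load-bound]
step 3: L[3]=8 C[2]=2 → dur=8, Σ=31 | A=compute:t2 B=load:t3 [load-bound]
step 4: L[4]=3 C[3]=6 → dur=6, Σ=37 | A=load:t4 B=compute:t3 [compute-bound]
step 5: L[5]=7 C[4]=2 → dur=7, Σ=44 | A=compute:t4 B=load:t5 [load-bound]
step 6: L[6]=6 C[5]=8 → dur=8, Σ=52 | A=load:t6 B=compute:t5 [compute-bound]
step 7: L[7]=4 C[6]=3 → dur=4, Σ=56 | A=compute:t6 B=load:t7 [load-bound]
step 8: L[8]=3 C[7]=9 → dur=9, Σ=65 | A=load:t8 B=compute:t7 [compute-bound]
step 9: C[8]=7 → dur=7, Σ=72 | A=compute:t8 B=idle [compute-only]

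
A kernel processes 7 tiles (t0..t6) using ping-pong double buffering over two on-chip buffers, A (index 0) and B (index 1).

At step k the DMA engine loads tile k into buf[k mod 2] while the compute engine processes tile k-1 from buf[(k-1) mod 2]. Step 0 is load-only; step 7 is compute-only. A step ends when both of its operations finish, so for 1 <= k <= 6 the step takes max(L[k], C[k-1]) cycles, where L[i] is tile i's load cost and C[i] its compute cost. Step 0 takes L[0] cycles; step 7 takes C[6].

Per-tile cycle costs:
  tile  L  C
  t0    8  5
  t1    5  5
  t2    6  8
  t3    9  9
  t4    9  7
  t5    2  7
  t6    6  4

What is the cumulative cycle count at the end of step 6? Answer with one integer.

end_cycle[6] = 51

  0. 8=8c; end=8; A:t0 B:-
  1. max(5,5)=5c; end=13; A:t0 B:t1
  2. max(6,5)=6c; end=19; A:t2 B:t1
  3. max(9,8)=9c; end=28; A:t2 B:t3
  4. max(9,9)=9c; end=37; A:t4 B:t3
  5. max(2,7)=7c; end=44; A:t4 B:t5
  6. max(6,7)=7c; end=51; A:t6 B:t5
  7. 4=4c; end=55; A:t6 B:t5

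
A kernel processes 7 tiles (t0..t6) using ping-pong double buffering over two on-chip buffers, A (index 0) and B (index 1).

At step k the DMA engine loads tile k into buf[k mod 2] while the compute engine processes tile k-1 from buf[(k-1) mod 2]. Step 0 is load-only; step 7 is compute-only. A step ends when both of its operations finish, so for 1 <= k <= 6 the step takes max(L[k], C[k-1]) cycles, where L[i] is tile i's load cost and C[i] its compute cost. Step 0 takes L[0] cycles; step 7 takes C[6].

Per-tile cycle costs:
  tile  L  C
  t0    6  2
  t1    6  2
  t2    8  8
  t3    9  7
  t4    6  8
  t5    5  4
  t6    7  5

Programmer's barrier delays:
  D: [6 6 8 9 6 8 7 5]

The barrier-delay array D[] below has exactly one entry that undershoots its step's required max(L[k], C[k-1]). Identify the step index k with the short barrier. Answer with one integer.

hazard at step 4

[0] required=L[0]=6=6 vs D=6 ok
[1] required=max(L[1]=6,C[0]=2)=6 vs D=6 ok
[2] required=max(L[2]=8,C[1]=2)=8 vs D=8 ok
[3] required=max(L[3]=9,C[2]=8)=9 vs D=9 ok
[4] required=max(L[4]=6,C[3]=7)=7 vs D=6 SHORT
[5] required=max(L[5]=5,C[4]=8)=8 vs D=8 ok
[6] required=max(L[6]=7,C[5]=4)=7 vs D=7 ok
[7] required=C[6]=5=5 vs D=5 ok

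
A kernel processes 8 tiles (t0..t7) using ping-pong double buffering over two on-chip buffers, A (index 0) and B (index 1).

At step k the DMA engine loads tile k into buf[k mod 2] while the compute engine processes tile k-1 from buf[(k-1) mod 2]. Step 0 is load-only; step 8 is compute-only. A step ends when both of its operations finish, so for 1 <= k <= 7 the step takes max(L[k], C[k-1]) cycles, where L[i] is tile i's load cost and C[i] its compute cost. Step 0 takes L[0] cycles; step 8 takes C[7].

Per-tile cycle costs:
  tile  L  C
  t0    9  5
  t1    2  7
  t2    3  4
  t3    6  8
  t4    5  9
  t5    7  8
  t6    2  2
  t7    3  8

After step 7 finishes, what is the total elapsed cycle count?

end_cycle[7] = 55

  0. 9=9c; end=9; A:t0 B:-
  1. max(2,5)=5c; end=14; A:t0 B:t1
  2. max(3,7)=7c; end=21; A:t2 B:t1
  3. max(6,4)=6c; end=27; A:t2 B:t3
  4. max(5,8)=8c; end=35; A:t4 B:t3
  5. max(7,9)=9c; end=44; A:t4 B:t5
  6. max(2,8)=8c; end=52; A:t6 B:t5
  7. max(3,2)=3c; end=55; A:t6 B:t7
  8. 8=8c; end=63; A:t6 B:t7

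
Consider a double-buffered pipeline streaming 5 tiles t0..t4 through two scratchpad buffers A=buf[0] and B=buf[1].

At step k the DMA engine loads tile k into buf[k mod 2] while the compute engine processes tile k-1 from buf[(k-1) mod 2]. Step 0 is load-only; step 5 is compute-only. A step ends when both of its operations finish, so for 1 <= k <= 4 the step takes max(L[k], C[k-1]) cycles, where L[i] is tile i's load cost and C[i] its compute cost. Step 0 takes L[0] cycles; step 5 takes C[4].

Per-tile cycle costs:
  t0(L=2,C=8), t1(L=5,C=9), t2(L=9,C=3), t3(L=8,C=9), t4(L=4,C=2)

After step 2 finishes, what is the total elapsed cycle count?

  0. 2=2c; end=2; A:t0 B:-
  1. max(5,8)=8c; end=10; A:t0 B:t1
  2. max(9,9)=9c; end=19; A:t2 B:t1
  3. max(8,3)=8c; end=27; A:t2 B:t3
  4. max(4,9)=9c; end=36; A:t4 B:t3
  5. 2=2c; end=38; A:t4 B:t3

end_cycle[2] = 19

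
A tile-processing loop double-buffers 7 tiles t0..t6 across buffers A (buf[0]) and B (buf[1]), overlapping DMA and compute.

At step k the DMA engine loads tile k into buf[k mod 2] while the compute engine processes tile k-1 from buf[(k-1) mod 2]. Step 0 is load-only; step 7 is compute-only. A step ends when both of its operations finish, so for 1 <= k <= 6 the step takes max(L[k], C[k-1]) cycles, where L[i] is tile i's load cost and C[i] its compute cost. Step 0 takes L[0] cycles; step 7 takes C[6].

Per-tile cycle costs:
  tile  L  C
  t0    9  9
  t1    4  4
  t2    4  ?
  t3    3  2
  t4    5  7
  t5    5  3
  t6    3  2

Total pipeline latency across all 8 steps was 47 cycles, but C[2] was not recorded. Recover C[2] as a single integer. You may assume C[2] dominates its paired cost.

C[2] = 8

step 0 → dur = L[0]=9 = 9
step 1 → dur = max(L[1]=4, C[0]=9) = 9
step 2 → dur = max(L[2]=4, C[1]=4) = 4
step 3 → dur = max(L[3]=3, C[2]=?) = C[2]  (unknown; binding)
step 4 → dur = max(L[4]=5, C[3]=2) = 5
step 5 → dur = max(L[5]=5, C[4]=7) = 7
step 6 → dur = max(L[6]=3, C[5]=3) = 3
step 7 → dur = C[6]=2 = 2
sum of known step durations = 39
dur[3] = total - known = 47 - 39 = 8
C[2] is the binding max in step 3, so C[2] = dur[3] = 8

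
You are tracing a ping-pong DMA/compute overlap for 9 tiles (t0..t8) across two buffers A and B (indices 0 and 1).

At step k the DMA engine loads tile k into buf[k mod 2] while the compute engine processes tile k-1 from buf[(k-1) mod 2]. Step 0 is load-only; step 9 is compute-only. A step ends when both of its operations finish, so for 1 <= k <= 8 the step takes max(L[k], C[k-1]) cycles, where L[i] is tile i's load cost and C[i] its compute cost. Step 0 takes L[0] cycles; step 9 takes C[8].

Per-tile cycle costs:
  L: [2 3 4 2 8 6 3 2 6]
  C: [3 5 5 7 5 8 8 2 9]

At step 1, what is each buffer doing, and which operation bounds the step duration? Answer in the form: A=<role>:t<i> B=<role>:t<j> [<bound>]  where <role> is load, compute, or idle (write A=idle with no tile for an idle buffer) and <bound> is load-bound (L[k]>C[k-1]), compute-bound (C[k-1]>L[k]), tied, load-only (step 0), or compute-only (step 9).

step 0: L[0]=2 → dur=2, Σ=2 | A=load:t0 B=idle [load-only]
step 1: L[1]=3 C[0]=3 → dur=3, Σ=5 | A=compute:t0 B=load:t1 [tied]
step 2: L[2]=4 C[1]=5 → dur=5, Σ=10 | A=load:t2 B=compute:t1 [compute-bound]
step 3: L[3]=2 C[2]=5 → dur=5, Σ=15 | A=compute:t2 B=load:t3 [compute-bound]
step 4: L[4]=8 C[3]=7 → dur=8, Σ=23 | A=load:t4 B=compute:t3 [load-bound]
step 5: L[5]=6 C[4]=5 → dur=6, Σ=29 | A=compute:t4 B=load:t5 [load-bound]
step 6: L[6]=3 C[5]=8 → dur=8, Σ=37 | A=load:t6 B=compute:t5 [compute-bound]
step 7: L[7]=2 C[6]=8 → dur=8, Σ=45 | A=compute:t6 B=load:t7 [compute-bound]
step 8: L[8]=6 C[7]=2 → dur=6, Σ=51 | A=load:t8 B=compute:t7 [load-bound]
step 9: C[8]=9 → dur=9, Σ=60 | A=compute:t8 B=idle [compute-only]

step 1: A=compute:t0 B=load:t1 [tied]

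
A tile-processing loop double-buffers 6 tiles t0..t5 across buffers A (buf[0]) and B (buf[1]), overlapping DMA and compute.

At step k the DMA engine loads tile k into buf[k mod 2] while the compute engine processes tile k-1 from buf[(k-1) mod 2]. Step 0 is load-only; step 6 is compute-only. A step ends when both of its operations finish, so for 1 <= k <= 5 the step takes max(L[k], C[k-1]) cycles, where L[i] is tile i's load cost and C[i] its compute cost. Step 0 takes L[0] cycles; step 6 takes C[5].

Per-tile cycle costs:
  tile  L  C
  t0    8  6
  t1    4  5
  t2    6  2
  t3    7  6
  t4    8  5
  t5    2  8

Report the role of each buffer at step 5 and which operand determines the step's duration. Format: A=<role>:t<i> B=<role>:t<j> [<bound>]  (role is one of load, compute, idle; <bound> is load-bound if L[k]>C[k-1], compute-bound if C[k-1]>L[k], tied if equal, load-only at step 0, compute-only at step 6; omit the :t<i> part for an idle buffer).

k=0 load=t0/8c comp=- wait=8 total=8
k=1 load=t1/4c comp=t0/6c wait=6 total=14
k=2 load=t2/6c comp=t1/5c wait=6 total=20
k=3 load=t3/7c comp=t2/2c wait=7 total=27
k=4 load=t4/8c comp=t3/6c wait=8 total=35
k=5 load=t5/2c comp=t4/5c wait=5 total=40
k=6 load=- comp=t5/8c wait=8 total=48

step 5: A=compute:t4 B=load:t5 [compute-bound]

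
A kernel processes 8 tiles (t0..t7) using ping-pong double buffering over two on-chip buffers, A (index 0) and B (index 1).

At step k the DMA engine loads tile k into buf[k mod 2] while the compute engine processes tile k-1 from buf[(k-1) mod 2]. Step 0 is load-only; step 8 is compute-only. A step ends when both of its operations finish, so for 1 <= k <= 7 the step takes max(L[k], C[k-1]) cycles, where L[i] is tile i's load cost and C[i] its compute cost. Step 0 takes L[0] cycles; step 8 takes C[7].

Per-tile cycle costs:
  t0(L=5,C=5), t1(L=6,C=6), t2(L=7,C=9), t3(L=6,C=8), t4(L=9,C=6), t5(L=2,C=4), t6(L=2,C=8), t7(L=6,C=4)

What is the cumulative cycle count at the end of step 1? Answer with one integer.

[0] DMA t0→A (5c) ∥ CU idle ⇒ 5c, clock 5
[1] DMA t1→B (6c) ∥ CU A:t0 (5c) ⇒ 6c, clock 11
[2] DMA t2→A (7c) ∥ CU B:t1 (6c) ⇒ 7c, clock 18
[3] DMA t3→B (6c) ∥ CU A:t2 (9c) ⇒ 9c, clock 27
[4] DMA t4→A (9c) ∥ CU B:t3 (8c) ⇒ 9c, clock 36
[5] DMA t5→B (2c) ∥ CU A:t4 (6c) ⇒ 6c, clock 42
[6] DMA t6→A (2c) ∥ CU B:t5 (4c) ⇒ 4c, clock 46
[7] DMA t7→B (6c) ∥ CU A:t6 (8c) ⇒ 8c, clock 54
[8] DMA idle ∥ CU B:t7 (4c) ⇒ 4c, clock 58

end_cycle[1] = 11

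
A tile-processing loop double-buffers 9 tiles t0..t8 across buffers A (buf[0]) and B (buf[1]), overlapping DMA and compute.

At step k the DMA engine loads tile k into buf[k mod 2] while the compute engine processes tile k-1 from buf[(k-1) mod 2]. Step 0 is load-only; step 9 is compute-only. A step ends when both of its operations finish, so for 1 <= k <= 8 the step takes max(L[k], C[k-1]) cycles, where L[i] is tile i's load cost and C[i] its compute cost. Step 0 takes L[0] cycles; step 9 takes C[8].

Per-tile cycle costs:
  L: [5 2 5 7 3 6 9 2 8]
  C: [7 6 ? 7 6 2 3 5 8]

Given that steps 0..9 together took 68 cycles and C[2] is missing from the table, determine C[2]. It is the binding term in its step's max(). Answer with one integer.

C[2] = 9

step 0 = dur = L[0]=5 = 5
step 1 = dur = max(L[1]=2, C[0]=7) = 7
step 2 = dur = max(L[2]=5, C[1]=6) = 6
step 3 = dur = max(L[3]=7, C[2]=?) = C[2]  (unknown; binding)
step 4 = dur = max(L[4]=3, C[3]=7) = 7
step 5 = dur = max(L[5]=6, C[4]=6) = 6
step 6 = dur = max(L[6]=9, C[5]=2) = 9
step 7 = dur = max(L[7]=2, C[6]=3) = 3
step 8 = dur = max(L[8]=8, C[7]=5) = 8
step 9 = dur = C[8]=8 = 8
sum of known step durations = 59
dur[3] = total - known = 68 - 59 = 9
C[2] is the binding max in step 3, so C[2] = dur[3] = 9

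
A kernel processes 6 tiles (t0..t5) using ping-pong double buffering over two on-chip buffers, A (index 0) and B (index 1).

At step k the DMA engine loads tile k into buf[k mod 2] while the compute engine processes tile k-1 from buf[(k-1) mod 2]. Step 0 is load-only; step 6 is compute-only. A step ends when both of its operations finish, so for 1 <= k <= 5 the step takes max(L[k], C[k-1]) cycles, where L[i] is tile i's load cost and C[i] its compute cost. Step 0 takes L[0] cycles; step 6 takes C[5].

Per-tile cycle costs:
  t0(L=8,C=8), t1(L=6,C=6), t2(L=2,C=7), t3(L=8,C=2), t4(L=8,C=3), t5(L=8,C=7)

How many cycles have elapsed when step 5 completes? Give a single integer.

  0. 8=8c; end=8; A:t0 B:-
  1. max(6,8)=8c; end=16; A:t0 B:t1
  2. max(2,6)=6c; end=22; A:t2 B:t1
  3. max(8,7)=8c; end=30; A:t2 B:t3
  4. max(8,2)=8c; end=38; A:t4 B:t3
  5. max(8,3)=8c; end=46; A:t4 B:t5
  6. 7=7c; end=53; A:t4 B:t5

end_cycle[5] = 46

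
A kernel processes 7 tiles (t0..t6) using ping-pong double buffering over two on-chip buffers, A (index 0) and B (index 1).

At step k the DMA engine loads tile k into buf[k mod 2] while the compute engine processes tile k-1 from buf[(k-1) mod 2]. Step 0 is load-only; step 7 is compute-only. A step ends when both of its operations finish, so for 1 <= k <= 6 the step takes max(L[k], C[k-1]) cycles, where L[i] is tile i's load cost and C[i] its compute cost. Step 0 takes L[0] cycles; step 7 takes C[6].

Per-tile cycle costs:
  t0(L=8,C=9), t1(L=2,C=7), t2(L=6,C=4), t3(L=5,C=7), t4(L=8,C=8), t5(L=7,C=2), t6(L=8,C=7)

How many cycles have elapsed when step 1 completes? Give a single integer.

  0. 8=8c; end=8; A:t0 B:-
  1. max(2,9)=9c; end=17; A:t0 B:t1
  2. max(6,7)=7c; end=24; A:t2 B:t1
  3. max(5,4)=5c; end=29; A:t2 B:t3
  4. max(8,7)=8c; end=37; A:t4 B:t3
  5. max(7,8)=8c; end=45; A:t4 B:t5
  6. max(8,2)=8c; end=53; A:t6 B:t5
  7. 7=7c; end=60; A:t6 B:t5

end_cycle[1] = 17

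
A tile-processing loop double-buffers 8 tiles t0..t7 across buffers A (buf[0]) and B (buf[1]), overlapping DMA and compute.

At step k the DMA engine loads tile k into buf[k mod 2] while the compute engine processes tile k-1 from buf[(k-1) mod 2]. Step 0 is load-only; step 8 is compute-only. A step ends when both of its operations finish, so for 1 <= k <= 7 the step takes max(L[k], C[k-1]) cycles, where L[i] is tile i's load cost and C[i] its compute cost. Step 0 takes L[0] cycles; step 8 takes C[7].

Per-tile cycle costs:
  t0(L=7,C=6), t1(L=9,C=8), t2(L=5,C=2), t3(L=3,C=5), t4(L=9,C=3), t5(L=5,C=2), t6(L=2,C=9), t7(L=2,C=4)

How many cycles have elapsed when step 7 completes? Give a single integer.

end_cycle[7] = 52

k=0 load=t0/7c comp=- wait=7 total=7
k=1 load=t1/9c comp=t0/6c wait=9 total=16
k=2 load=t2/5c comp=t1/8c wait=8 total=24
k=3 load=t3/3c comp=t2/2c wait=3 total=27
k=4 load=t4/9c comp=t3/5c wait=9 total=36
k=5 load=t5/5c comp=t4/3c wait=5 total=41
k=6 load=t6/2c comp=t5/2c wait=2 total=43
k=7 load=t7/2c comp=t6/9c wait=9 total=52
k=8 load=- comp=t7/4c wait=4 total=56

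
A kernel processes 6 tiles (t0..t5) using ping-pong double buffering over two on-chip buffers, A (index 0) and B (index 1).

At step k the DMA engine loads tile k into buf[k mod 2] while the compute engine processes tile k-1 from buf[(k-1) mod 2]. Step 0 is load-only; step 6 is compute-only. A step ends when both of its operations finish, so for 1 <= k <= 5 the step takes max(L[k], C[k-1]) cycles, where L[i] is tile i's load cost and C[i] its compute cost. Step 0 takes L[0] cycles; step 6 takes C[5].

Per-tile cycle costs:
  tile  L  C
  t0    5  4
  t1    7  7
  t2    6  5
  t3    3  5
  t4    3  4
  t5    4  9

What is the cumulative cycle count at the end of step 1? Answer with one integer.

step 0: L[0]=5 → dur=5, Σ=5 | A=load:t0 B=idle [load-only]
step 1: L[1]=7 C[0]=4 → dur=7, Σ=12 | A=compute:t0 B=load:t1 [load-bound]
step 2: L[2]=6 C[1]=7 → dur=7, Σ=19 | A=load:t2 B=compute:t1 [compute-bound]
step 3: L[3]=3 C[2]=5 → dur=5, Σ=24 | A=compute:t2 B=load:t3 [compute-bound]
step 4: L[4]=3 C[3]=5 → dur=5, Σ=29 | A=load:t4 B=compute:t3 [compute-bound]
step 5: L[5]=4 C[4]=4 → dur=4, Σ=33 | A=compute:t4 B=load:t5 [tied]
step 6: C[5]=9 → dur=9, Σ=42 | A=idle B=compute:t5 [compute-only]

end_cycle[1] = 12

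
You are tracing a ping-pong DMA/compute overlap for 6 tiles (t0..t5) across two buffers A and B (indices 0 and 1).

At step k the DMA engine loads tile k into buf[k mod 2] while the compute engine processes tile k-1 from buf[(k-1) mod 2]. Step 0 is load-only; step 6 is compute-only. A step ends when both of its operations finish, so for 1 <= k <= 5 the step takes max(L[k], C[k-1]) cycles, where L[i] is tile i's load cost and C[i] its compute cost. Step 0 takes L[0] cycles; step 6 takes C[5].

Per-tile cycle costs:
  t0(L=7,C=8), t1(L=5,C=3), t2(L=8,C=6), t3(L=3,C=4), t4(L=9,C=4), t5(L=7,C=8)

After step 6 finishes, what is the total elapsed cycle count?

step 0: L[0]=7 → dur=7, Σ=7 | A=load:t0 B=idle [load-only]
step 1: L[1]=5 C[0]=8 → dur=8, Σ=15 | A=compute:t0 B=load:t1 [compute-bound]
step 2: L[2]=8 C[1]=3 → dur=8, Σ=23 | A=load:t2 B=compute:t1 [load-bound]
step 3: L[3]=3 C[2]=6 → dur=6, Σ=29 | A=compute:t2 B=load:t3 [compute-bound]
step 4: L[4]=9 C[3]=4 → dur=9, Σ=38 | A=load:t4 B=compute:t3 [load-bound]
step 5: L[5]=7 C[4]=4 → dur=7, Σ=45 | A=compute:t4 B=load:t5 [load-bound]
step 6: C[5]=8 → dur=8, Σ=53 | A=idle B=compute:t5 [compute-only]

end_cycle[6] = 53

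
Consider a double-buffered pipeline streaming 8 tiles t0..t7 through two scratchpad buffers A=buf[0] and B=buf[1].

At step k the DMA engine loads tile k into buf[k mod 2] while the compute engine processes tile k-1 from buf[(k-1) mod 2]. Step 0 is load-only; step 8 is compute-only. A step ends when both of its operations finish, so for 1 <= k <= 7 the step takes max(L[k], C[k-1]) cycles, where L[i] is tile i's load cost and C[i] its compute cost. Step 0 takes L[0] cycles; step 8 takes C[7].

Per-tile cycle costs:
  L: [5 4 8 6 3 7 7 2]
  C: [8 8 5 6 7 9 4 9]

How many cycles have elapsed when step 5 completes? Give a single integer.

end_cycle[5] = 40

[0] DMA t0→A (5c) ∥ CU idle ⇒ 5c, clock 5
[1] DMA t1→B (4c) ∥ CU A:t0 (8c) ⇒ 8c, clock 13
[2] DMA t2→A (8c) ∥ CU B:t1 (8c) ⇒ 8c, clock 21
[3] DMA t3→B (6c) ∥ CU A:t2 (5c) ⇒ 6c, clock 27
[4] DMA t4→A (3c) ∥ CU B:t3 (6c) ⇒ 6c, clock 33
[5] DMA t5→B (7c) ∥ CU A:t4 (7c) ⇒ 7c, clock 40
[6] DMA t6→A (7c) ∥ CU B:t5 (9c) ⇒ 9c, clock 49
[7] DMA t7→B (2c) ∥ CU A:t6 (4c) ⇒ 4c, clock 53
[8] DMA idle ∥ CU B:t7 (9c) ⇒ 9c, clock 62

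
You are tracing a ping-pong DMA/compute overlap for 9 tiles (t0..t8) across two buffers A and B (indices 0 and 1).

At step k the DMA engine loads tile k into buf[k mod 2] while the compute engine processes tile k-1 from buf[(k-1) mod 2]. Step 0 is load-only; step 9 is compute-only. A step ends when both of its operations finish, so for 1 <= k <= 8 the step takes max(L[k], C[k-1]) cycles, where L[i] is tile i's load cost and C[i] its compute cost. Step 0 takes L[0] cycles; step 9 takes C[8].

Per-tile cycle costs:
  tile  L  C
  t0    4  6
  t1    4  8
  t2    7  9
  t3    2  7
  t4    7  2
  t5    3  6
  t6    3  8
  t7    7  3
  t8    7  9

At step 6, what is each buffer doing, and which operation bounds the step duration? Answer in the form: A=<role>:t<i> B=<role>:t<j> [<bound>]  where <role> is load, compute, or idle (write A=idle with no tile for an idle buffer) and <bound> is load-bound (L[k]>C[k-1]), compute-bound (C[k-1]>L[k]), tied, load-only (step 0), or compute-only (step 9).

[0] DMA t0→A (4c) ∥ CU idle ⇒ 4c, clock 4
[1] DMA t1→B (4c) ∥ CU A:t0 (6c) ⇒ 6c, clock 10
[2] DMA t2→A (7c) ∥ CU B:t1 (8c) ⇒ 8c, clock 18
[3] DMA t3→B (2c) ∥ CU A:t2 (9c) ⇒ 9c, clock 27
[4] DMA t4→A (7c) ∥ CU B:t3 (7c) ⇒ 7c, clock 34
[5] DMA t5→B (3c) ∥ CU A:t4 (2c) ⇒ 3c, clock 37
[6] DMA t6→A (3c) ∥ CU B:t5 (6c) ⇒ 6c, clock 43
[7] DMA t7→B (7c) ∥ CU A:t6 (8c) ⇒ 8c, clock 51
[8] DMA t8→A (7c) ∥ CU B:t7 (3c) ⇒ 7c, clock 58
[9] DMA idle ∥ CU A:t8 (9c) ⇒ 9c, clock 67

step 6: A=load:t6 B=compute:t5 [compute-bound]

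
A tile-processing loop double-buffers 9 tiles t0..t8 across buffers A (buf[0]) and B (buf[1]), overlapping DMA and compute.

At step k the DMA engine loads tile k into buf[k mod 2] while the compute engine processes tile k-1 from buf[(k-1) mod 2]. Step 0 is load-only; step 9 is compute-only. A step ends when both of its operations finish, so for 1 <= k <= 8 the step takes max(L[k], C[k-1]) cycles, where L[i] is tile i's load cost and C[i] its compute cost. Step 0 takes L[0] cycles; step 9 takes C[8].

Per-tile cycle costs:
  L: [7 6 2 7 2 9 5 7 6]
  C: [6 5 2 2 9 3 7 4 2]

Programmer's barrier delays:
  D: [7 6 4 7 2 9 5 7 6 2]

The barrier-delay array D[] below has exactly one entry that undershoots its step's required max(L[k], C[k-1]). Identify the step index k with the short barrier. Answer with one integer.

[0] required=L[0]=7=7 vs D=7 ok
[1] required=max(L[1]=6,C[0]=6)=6 vs D=6 ok
[2] required=max(L[2]=2,C[1]=5)=5 vs D=4 SHORT
[3] required=max(L[3]=7,C[2]=2)=7 vs D=7 ok
[4] required=max(L[4]=2,C[3]=2)=2 vs D=2 ok
[5] required=max(L[5]=9,C[4]=9)=9 vs D=9 ok
[6] required=max(L[6]=5,C[5]=3)=5 vs D=5 ok
[7] required=max(L[7]=7,C[6]=7)=7 vs D=7 ok
[8] required=max(L[8]=6,C[7]=4)=6 vs D=6 ok
[9] required=C[8]=2=2 vs D=2 ok

hazard at step 2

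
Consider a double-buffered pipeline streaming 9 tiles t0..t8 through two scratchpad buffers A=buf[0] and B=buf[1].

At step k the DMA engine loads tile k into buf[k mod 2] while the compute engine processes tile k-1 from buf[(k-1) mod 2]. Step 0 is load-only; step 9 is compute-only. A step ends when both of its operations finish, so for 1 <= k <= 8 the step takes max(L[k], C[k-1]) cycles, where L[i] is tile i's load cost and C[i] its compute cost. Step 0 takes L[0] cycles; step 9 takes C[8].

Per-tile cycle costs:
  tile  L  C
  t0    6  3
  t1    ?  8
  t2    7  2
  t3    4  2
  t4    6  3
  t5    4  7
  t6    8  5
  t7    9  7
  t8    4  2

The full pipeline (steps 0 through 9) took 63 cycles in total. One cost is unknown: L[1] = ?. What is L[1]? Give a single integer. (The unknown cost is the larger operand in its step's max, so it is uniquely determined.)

L[1] = 9

step 0 → dur = L[0]=6 = 6
step 1 → dur = max(L[1]=?, C[0]=3) = L[1]  (unknown; binding)
step 2 → dur = max(L[2]=7, C[1]=8) = 8
step 3 → dur = max(L[3]=4, C[2]=2) = 4
step 4 → dur = max(L[4]=6, C[3]=2) = 6
step 5 → dur = max(L[5]=4, C[4]=3) = 4
step 6 → dur = max(L[6]=8, C[5]=7) = 8
step 7 → dur = max(L[7]=9, C[6]=5) = 9
step 8 → dur = max(L[8]=4, C[7]=7) = 7
step 9 → dur = C[8]=2 = 2
sum of known step durations = 54
dur[1] = total - known = 63 - 54 = 9
L[1] is the binding max in step 1, so L[1] = dur[1] = 9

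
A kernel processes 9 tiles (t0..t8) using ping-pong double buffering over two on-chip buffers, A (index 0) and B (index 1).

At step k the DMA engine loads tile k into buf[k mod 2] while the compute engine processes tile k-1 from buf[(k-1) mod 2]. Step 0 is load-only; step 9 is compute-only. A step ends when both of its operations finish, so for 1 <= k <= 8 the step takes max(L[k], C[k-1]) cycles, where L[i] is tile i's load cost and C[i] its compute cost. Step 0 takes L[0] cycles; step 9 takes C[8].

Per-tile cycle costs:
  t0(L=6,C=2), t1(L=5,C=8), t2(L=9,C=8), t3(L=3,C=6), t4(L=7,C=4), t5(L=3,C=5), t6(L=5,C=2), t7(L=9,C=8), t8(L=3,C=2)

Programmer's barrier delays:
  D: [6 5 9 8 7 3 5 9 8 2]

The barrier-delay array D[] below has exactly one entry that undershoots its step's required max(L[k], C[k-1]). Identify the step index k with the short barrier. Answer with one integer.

k=0 barrier L[0]=6→6c, D[0]=6 ok
k=1 barrier max(L[1]=5,C[0]=2)→5c, D[1]=5 ok
k=2 barrier max(L[2]=9,C[1]=8)→9c, D[2]=9 ok
k=3 barrier max(L[3]=3,C[2]=8)→8c, D[3]=8 ok
k=4 barrier max(L[4]=7,C[3]=6)→7c, D[4]=7 ok
k=5 barrier max(L[5]=3,C[4]=4)→4c, D[5]=3 SHORT
k=6 barrier max(L[6]=5,C[5]=5)→5c, D[6]=5 ok
k=7 barrier max(L[7]=9,C[6]=2)→9c, D[7]=9 ok
k=8 barrier max(L[8]=3,C[7]=8)→8c, D[8]=8 ok
k=9 barrier C[8]=2→2c, D[9]=2 ok

hazard at step 5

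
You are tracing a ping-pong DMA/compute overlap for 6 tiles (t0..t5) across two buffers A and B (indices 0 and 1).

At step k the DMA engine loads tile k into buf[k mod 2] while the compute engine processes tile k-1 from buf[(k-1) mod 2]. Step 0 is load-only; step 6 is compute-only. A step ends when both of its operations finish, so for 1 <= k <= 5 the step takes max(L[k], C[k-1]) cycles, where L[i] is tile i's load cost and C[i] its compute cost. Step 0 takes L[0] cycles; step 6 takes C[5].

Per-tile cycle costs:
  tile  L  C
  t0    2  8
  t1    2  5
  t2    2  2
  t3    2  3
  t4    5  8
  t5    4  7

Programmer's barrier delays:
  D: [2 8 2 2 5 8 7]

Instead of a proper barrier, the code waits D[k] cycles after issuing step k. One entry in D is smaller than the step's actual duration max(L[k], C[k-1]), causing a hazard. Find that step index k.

hazard at step 2

k=0 barrier L[0]=2→2c, D[0]=2 ok
k=1 barrier max(L[1]=2,C[0]=8)→8c, D[1]=8 ok
k=2 barrier max(L[2]=2,C[1]=5)→5c, D[2]=2 SHORT
k=3 barrier max(L[3]=2,C[2]=2)→2c, D[3]=2 ok
k=4 barrier max(L[4]=5,C[3]=3)→5c, D[4]=5 ok
k=5 barrier max(L[5]=4,C[4]=8)→8c, D[5]=8 ok
k=6 barrier C[5]=7→7c, D[6]=7 ok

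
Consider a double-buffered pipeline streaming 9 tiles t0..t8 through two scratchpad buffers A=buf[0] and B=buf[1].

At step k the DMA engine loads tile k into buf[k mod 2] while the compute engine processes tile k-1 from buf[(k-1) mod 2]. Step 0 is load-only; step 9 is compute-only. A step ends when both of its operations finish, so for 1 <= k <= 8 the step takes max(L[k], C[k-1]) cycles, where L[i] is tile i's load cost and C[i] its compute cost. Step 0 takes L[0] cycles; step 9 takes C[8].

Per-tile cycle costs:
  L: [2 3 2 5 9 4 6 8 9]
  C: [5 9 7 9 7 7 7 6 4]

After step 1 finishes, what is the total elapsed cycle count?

end_cycle[1] = 7

k=0 load=t0/2c comp=- wait=2 total=2
k=1 load=t1/3c comp=t0/5c wait=5 total=7
k=2 load=t2/2c comp=t1/9c wait=9 total=16
k=3 load=t3/5c comp=t2/7c wait=7 total=23
k=4 load=t4/9c comp=t3/9c wait=9 total=32
k=5 load=t5/4c comp=t4/7c wait=7 total=39
k=6 load=t6/6c comp=t5/7c wait=7 total=46
k=7 load=t7/8c comp=t6/7c wait=8 total=54
k=8 load=t8/9c comp=t7/6c wait=9 total=63
k=9 load=- comp=t8/4c wait=4 total=67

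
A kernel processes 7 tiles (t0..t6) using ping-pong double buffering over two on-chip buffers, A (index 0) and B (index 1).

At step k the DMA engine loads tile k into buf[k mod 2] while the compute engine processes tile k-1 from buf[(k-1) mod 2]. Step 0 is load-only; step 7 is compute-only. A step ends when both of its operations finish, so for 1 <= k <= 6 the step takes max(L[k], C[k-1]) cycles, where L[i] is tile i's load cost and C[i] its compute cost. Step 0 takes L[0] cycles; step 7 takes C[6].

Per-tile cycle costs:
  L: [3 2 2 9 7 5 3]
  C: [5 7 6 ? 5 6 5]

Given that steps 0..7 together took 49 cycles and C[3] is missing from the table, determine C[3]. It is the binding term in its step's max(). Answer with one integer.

step 0 = dur = L[0]=3 = 3
step 1 = dur = max(L[1]=2, C[0]=5) = 5
step 2 = dur = max(L[2]=2, C[1]=7) = 7
step 3 = dur = max(L[3]=9, C[2]=6) = 9
step 4 = dur = max(L[4]=7, C[3]=?) = C[3]  (unknown; binding)
step 5 = dur = max(L[5]=5, C[4]=5) = 5
step 6 = dur = max(L[6]=3, C[5]=6) = 6
step 7 = dur = C[6]=5 = 5
sum of known step durations = 40
dur[4] = total - known = 49 - 40 = 9
C[3] is the binding max in step 4, so C[3] = dur[4] = 9

C[3] = 9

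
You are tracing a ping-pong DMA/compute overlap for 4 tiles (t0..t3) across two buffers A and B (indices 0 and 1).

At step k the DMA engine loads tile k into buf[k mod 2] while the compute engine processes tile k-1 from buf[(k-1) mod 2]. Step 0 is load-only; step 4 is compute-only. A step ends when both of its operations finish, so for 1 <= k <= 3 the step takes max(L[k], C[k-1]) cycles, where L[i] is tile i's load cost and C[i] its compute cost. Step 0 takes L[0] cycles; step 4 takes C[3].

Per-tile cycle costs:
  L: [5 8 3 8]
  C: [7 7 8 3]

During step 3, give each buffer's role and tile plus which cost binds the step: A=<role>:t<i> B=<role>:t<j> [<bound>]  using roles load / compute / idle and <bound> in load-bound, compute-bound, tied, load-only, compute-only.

  0. 5=5c; end=5; A:t0 B:-
  1. max(8,7)=8c; end=13; A:t0 B:t1
  2. max(3,7)=7c; end=20; A:t2 B:t1
  3. max(8,8)=8c; end=28; A:t2 B:t3
  4. 3=3c; end=31; A:t2 B:t3

step 3: A=compute:t2 B=load:t3 [tied]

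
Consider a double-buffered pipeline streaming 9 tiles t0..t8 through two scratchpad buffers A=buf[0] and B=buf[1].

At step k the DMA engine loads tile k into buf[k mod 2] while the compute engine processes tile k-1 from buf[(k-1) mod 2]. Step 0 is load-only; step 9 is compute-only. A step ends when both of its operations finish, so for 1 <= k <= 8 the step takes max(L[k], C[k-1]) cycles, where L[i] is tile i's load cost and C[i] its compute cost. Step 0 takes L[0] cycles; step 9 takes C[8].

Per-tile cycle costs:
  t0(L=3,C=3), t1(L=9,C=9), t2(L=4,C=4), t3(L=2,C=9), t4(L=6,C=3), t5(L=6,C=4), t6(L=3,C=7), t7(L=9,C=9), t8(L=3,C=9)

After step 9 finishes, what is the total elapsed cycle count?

end_cycle[9] = 71

k=0 load=t0/3c comp=- wait=3 total=3
k=1 load=t1/9c comp=t0/3c wait=9 total=12
k=2 load=t2/4c comp=t1/9c wait=9 total=21
k=3 load=t3/2c comp=t2/4c wait=4 total=25
k=4 load=t4/6c comp=t3/9c wait=9 total=34
k=5 load=t5/6c comp=t4/3c wait=6 total=40
k=6 load=t6/3c comp=t5/4c wait=4 total=44
k=7 load=t7/9c comp=t6/7c wait=9 total=53
k=8 load=t8/3c comp=t7/9c wait=9 total=62
k=9 load=- comp=t8/9c wait=9 total=71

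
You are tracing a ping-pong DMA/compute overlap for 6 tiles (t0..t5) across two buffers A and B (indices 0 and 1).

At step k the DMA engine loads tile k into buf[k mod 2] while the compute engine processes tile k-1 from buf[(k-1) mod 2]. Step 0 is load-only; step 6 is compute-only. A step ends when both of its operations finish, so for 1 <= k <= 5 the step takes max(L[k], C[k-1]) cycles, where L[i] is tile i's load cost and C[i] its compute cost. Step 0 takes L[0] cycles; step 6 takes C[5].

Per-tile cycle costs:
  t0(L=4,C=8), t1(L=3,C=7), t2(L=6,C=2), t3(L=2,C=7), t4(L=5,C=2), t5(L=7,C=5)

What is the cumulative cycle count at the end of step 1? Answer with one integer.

step 0: L[0]=4 → dur=4, Σ=4 | A=load:t0 B=idle [load-only]
step 1: L[1]=3 C[0]=8 → dur=8, Σ=12 | A=compute:t0 B=load:t1 [compute-bound]
step 2: L[2]=6 C[1]=7 → dur=7, Σ=19 | A=load:t2 B=compute:t1 [compute-bound]
step 3: L[3]=2 C[2]=2 → dur=2, Σ=21 | A=compute:t2 B=load:t3 [tied]
step 4: L[4]=5 C[3]=7 → dur=7, Σ=28 | A=load:t4 B=compute:t3 [compute-bound]
step 5: L[5]=7 C[4]=2 → dur=7, Σ=35 | A=compute:t4 B=load:t5 [load-bound]
step 6: C[5]=5 → dur=5, Σ=40 | A=idle B=compute:t5 [compute-only]

end_cycle[1] = 12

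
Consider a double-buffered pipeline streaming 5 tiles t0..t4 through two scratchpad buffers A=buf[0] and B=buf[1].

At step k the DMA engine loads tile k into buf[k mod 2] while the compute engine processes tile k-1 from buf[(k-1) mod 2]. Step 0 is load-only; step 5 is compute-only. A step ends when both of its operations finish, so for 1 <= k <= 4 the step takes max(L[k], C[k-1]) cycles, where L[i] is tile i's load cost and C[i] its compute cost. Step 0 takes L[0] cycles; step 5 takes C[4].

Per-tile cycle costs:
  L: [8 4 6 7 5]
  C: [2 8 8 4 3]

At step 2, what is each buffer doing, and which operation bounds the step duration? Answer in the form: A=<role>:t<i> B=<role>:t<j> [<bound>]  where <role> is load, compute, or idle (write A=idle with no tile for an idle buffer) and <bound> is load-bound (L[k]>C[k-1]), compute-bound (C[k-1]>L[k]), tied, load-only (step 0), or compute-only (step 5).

step 2: A=load:t2 B=compute:t1 [compute-bound]

[0] DMA t0→A (8c) ∥ CU idle ⇒ 8c, clock 8
[1] DMA t1→B (4c) ∥ CU A:t0 (2c) ⇒ 4c, clock 12
[2] DMA t2→A (6c) ∥ CU B:t1 (8c) ⇒ 8c, clock 20
[3] DMA t3→B (7c) ∥ CU A:t2 (8c) ⇒ 8c, clock 28
[4] DMA t4→A (5c) ∥ CU B:t3 (4c) ⇒ 5c, clock 33
[5] DMA idle ∥ CU A:t4 (3c) ⇒ 3c, clock 36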